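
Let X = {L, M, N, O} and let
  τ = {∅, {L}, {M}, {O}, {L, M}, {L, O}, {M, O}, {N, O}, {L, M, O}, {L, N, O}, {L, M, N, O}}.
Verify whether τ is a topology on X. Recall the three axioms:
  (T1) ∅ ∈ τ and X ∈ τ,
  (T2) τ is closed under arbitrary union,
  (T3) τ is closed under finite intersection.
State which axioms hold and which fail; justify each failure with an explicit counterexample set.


τ is NOT a topology on X.

Axiom (T1): ∅ ∈ τ? Yes; X ∈ τ? Yes.
Axiom (T2/T3): check pairwise unions and intersections of members of τ.
Counterexample for (T2): {M} ∪ {N, O} = {M, N, O} ∉ τ. Therefore τ is NOT a topology.


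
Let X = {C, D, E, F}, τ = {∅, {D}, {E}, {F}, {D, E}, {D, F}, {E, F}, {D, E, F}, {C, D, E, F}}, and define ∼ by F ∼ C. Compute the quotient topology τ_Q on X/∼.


X/∼ = {[C=F], [D], [E]}; |τ_Q| = 5.

Equivalence classes: [C=F], [D], [E].
Quotient map π: X → X/∼ sends C ↦ [C=F], D ↦ [D], E ↦ [E], F ↦ [C=F].
For each subset V ⊆ X/∼, compute π^{-1}(V) ⊆ X and check whether π^{-1}(V) ∈ τ. V is open in τ_Q iff π^{-1}(V) ∈ τ.
  V = {}: π^{-1}(V) = ∅ ∈ τ ✓.
  V = {[C=F]}: π^{-1}(V) = {C, F} ∉ τ ✗.
  V = {[D]}: π^{-1}(V) = {D} ∈ τ ✓.
  V = {[C=F], [D]}: π^{-1}(V) = {C, D, F} ∉ τ ✗.
  V = {[E]}: π^{-1}(V) = {E} ∈ τ ✓.
  V = {[C=F], [E]}: π^{-1}(V) = {C, E, F} ∉ τ ✗.
  V = {[D], [E]}: π^{-1}(V) = {D, E} ∈ τ ✓.
  V = {[C=F], [D], [E]}: π^{-1}(V) = {C, D, E, F} ∈ τ ✓.
Open sets in the quotient: τ_Q = {{}, {[D]}, {[E]}, {[D], [E]}, {[C=F], [D], [E]}} (5 elements).


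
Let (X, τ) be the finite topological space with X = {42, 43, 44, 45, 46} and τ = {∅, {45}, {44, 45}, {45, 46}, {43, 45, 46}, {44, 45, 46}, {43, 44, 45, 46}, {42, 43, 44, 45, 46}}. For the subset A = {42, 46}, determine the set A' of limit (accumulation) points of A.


A' = {42, 43}

For each x ∈ X, list the open sets U ∈ τ with x ∈ U, then check whether U ∩ (A ∖ {x}) ≠ ∅ for every such U.
  x = 42: opens ∋ x are {42, 43, 44, 45, 46}; each meets A ∖ {42}, so x IS a limit point.
  x = 43: opens ∋ x are {43, 45, 46}, {43, 44, 45, 46}, {42, 43, 44, 45, 46}; each meets A ∖ {43}, so x IS a limit point.
  x = 44: open {44, 45} ∋ x has {44, 45} ∩ (A ∖ {44}) = ∅, so x is NOT a limit point.
  x = 45: open {45} ∋ x has {45} ∩ (A ∖ {45}) = ∅, so x is NOT a limit point.
  x = 46: open {45, 46} ∋ x has {45, 46} ∩ (A ∖ {46}) = ∅, so x is NOT a limit point.
Collecting: A' = {42, 43}.


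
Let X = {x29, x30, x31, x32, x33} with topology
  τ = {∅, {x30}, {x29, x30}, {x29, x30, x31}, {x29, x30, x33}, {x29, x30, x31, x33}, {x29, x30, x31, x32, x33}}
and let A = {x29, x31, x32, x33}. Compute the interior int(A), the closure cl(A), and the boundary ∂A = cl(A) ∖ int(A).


int(A) = ∅, cl(A) = {x29, x31, x32, x33}, ∂A = {x29, x31, x32, x33}.

Closed sets in (X, τ) are complements of opens:
  closed(X, τ) = {∅, {x32}, {x31, x32}, {x32, x33}, {x31, x32, x33}, {x29, x31, x32, x33}, {x29, x30, x31, x32, x33}}.
int(A) = ⋃ {U ∈ τ : U ⊆ A}. Opens contained in A: ∅.
Taking the union of these: int(A) = ∅.
cl(A) = ⋂ {C closed : A ⊆ C}. Closed sets containing A: {x29, x31, x32, x33}, {x29, x30, x31, x32, x33}.
Intersecting these: cl(A) = {x29, x31, x32, x33}.
∂A = cl(A) ∖ int(A) = {x29, x31, x32, x33} ∖ ∅ = {x29, x31, x32, x33}.


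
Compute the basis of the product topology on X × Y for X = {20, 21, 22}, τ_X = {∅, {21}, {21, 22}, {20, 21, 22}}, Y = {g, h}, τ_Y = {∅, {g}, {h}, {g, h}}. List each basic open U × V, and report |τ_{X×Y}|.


Basis B = {∅ × ∅, {21} × {g}, {21} × {h}, {21} × {g, h}, {21, 22} × {g}, {21, 22} × {h}, {20, 21, 22} × {g}, {20, 21, 22} × {h}, {21, 22} × {g, h}, {20, 21, 22} × {g, h}}; |τ_{X×Y}| = 16.

Enumerate products U × V with U ∈ τ_X, V ∈ τ_Y (deduplicated):
  ∅ × ∅ = {} (∅)
  {21} × {g} = {(21,g)}
  {21} × {h} = {(21,h)}
  {21} × {g, h} = {(21,g), (21,h)}
  {21, 22} × {g} = {(21,g), (22,g)}
  {21, 22} × {h} = {(21,h), (22,h)}
  {20, 21, 22} × {g} = {(20,g), (21,g), (22,g)}
  {20, 21, 22} × {h} = {(20,h), (21,h), (22,h)}
  {21, 22} × {g, h} = {(21,g), (21,h), (22,g), (22,h)}
  {20, 21, 22} × {g, h} = {(20,g), (20,h), (21,g), (21,h), (22,g), (22,h)}
These 10 distinct sets form the basis B.
Close under arbitrary unions to get τ_{X×Y}; counting gives |τ_{X×Y}| = 16.


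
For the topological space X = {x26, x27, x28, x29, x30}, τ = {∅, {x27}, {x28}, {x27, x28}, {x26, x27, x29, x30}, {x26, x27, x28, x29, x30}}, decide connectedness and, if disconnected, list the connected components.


(X, τ) is disconnected; components = [{x28}, {x26, x27, x29, x30}].

Find clopen sets (U ∈ τ with X ∖ U ∈ τ):
  U = ∅, X ∖ U = {x26, x27, x28, x29, x30} — both open, so U is clopen.
  U = {x28}, X ∖ U = {x26, x27, x29, x30} — both open, so U is clopen.
  U = {x26, x27, x29, x30}, X ∖ U = {x28} — both open, so U is clopen.
  U = {x26, x27, x28, x29, x30}, X ∖ U = ∅ — both open, so U is clopen.
Nontrivial clopen(s) exist: e.g. {x28}. So (X, τ) is disconnected.
Compute connected components by grouping points that agree on all clopens:
  component: {x28}
  component: {x26, x27, x29, x30}


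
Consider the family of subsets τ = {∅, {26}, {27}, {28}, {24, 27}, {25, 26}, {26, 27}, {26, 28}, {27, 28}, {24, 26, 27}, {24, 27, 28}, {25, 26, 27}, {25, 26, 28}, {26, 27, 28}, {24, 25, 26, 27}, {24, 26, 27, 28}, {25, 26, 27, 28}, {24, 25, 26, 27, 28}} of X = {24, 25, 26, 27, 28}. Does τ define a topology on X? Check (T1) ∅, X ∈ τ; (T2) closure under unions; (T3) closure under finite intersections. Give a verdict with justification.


τ IS a topology on X.

Axiom (T1): ∅ ∈ τ? Yes; X ∈ τ? Yes.
Axiom (T2/T3): check pairwise unions and intersections of members of τ.
All pairwise intersections and unions checked — each lies in τ. Therefore τ satisfies (T1), (T2), (T3): it IS a topology on X.


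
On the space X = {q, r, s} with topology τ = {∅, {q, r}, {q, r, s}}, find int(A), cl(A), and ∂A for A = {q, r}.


int(A) = {q, r}, cl(A) = {q, r, s}, ∂A = {s}.

Closed sets in (X, τ) are complements of opens:
  closed(X, τ) = {∅, {s}, {q, r, s}}.
int(A) = ⋃ {U ∈ τ : U ⊆ A}. Opens contained in A: ∅, {q, r}.
Taking the union of these: int(A) = {q, r}.
cl(A) = ⋂ {C closed : A ⊆ C}. Closed sets containing A: {q, r, s}.
Intersecting these: cl(A) = {q, r, s}.
∂A = cl(A) ∖ int(A) = {q, r, s} ∖ {q, r} = {s}.


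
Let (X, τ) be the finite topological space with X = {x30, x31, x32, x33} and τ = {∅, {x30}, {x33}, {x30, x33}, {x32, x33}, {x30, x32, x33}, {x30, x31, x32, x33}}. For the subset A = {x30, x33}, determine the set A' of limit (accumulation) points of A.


A' = {x31, x32}

For each x ∈ X, list the open sets U ∈ τ with x ∈ U, then check whether U ∩ (A ∖ {x}) ≠ ∅ for every such U.
  x = x30: open {x30} ∋ x has {x30} ∩ (A ∖ {x30}) = ∅, so x is NOT a limit point.
  x = x31: opens ∋ x are {x30, x31, x32, x33}; each meets A ∖ {x31}, so x IS a limit point.
  x = x32: opens ∋ x are {x32, x33}, {x30, x32, x33}, {x30, x31, x32, x33}; each meets A ∖ {x32}, so x IS a limit point.
  x = x33: open {x33} ∋ x has {x33} ∩ (A ∖ {x33}) = ∅, so x is NOT a limit point.
Collecting: A' = {x31, x32}.


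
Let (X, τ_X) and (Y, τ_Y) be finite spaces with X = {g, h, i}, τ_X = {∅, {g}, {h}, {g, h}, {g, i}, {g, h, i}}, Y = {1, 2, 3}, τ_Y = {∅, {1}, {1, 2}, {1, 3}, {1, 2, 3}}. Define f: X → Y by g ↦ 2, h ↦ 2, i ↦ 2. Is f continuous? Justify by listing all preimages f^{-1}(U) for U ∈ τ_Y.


f IS continuous.

Compute f^{-1}(U) for each U ∈ τ_Y:
  U = ∅: f^{-1}(U) = ∅ ∈ τ_X ✓.
  U = {1}: f^{-1}(U) = ∅ ∈ τ_X ✓.
  U = {1, 2}: f^{-1}(U) = {g, h, i} ∈ τ_X ✓.
  U = {1, 3}: f^{-1}(U) = ∅ ∈ τ_X ✓.
  U = {1, 2, 3}: f^{-1}(U) = {g, h, i} ∈ τ_X ✓.
Every preimage lies in τ_X, so f IS continuous.


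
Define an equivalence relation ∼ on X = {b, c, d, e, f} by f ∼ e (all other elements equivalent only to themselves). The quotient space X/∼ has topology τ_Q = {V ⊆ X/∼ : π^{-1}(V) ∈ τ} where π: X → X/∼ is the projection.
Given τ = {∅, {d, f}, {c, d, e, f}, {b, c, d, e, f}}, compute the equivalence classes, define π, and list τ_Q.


X/∼ = {[b], [c], [d], [e=f]}; |τ_Q| = 3.

Equivalence classes: [b], [c], [d], [e=f].
Quotient map π: X → X/∼ sends b ↦ [b], c ↦ [c], d ↦ [d], e ↦ [e=f], f ↦ [e=f].
For each subset V ⊆ X/∼, compute π^{-1}(V) ⊆ X and check whether π^{-1}(V) ∈ τ. V is open in τ_Q iff π^{-1}(V) ∈ τ.
  V = {}: π^{-1}(V) = ∅ ∈ τ ✓.
  V = {[b]}: π^{-1}(V) = {b} ∉ τ ✗.
  V = {[c]}: π^{-1}(V) = {c} ∉ τ ✗.
  V = {[b], [c]}: π^{-1}(V) = {b, c} ∉ τ ✗.
  V = {[d]}: π^{-1}(V) = {d} ∉ τ ✗.
  V = {[b], [d]}: π^{-1}(V) = {b, d} ∉ τ ✗.
  V = {[c], [d]}: π^{-1}(V) = {c, d} ∉ τ ✗.
  V = {[b], [c], [d]}: π^{-1}(V) = {b, c, d} ∉ τ ✗.
  V = {[e=f]}: π^{-1}(V) = {e, f} ∉ τ ✗.
  V = {[b], [e=f]}: π^{-1}(V) = {b, e, f} ∉ τ ✗.
  V = {[c], [e=f]}: π^{-1}(V) = {c, e, f} ∉ τ ✗.
  V = {[b], [c], [e=f]}: π^{-1}(V) = {b, c, e, f} ∉ τ ✗.
  V = {[d], [e=f]}: π^{-1}(V) = {d, e, f} ∉ τ ✗.
  V = {[b], [d], [e=f]}: π^{-1}(V) = {b, d, e, f} ∉ τ ✗.
  V = {[c], [d], [e=f]}: π^{-1}(V) = {c, d, e, f} ∈ τ ✓.
  V = {[b], [c], [d], [e=f]}: π^{-1}(V) = {b, c, d, e, f} ∈ τ ✓.
Open sets in the quotient: τ_Q = {{}, {[c], [d], [e=f]}, {[b], [c], [d], [e=f]}} (3 elements).


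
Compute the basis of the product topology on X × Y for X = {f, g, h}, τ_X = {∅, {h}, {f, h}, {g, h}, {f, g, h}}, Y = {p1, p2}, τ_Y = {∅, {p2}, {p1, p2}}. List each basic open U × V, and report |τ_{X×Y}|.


Basis B = {∅ × ∅, {h} × {p2}, {f, h} × {p2}, {g, h} × {p2}, {h} × {p1, p2}, {f, g, h} × {p2}, {f, h} × {p1, p2}, {g, h} × {p1, p2}, {f, g, h} × {p1, p2}}; |τ_{X×Y}| = 14.

Enumerate products U × V with U ∈ τ_X, V ∈ τ_Y (deduplicated):
  ∅ × ∅ = {} (∅)
  {h} × {p2} = {(h,p2)}
  {f, h} × {p2} = {(f,p2), (h,p2)}
  {g, h} × {p2} = {(g,p2), (h,p2)}
  {h} × {p1, p2} = {(h,p1), (h,p2)}
  {f, g, h} × {p2} = {(f,p2), (g,p2), (h,p2)}
  {f, h} × {p1, p2} = {(f,p1), (f,p2), (h,p1), (h,p2)}
  {g, h} × {p1, p2} = {(g,p1), (g,p2), (h,p1), (h,p2)}
  {f, g, h} × {p1, p2} = {(f,p1), (f,p2), (g,p1), (g,p2), (h,p1), (h,p2)}
These 9 distinct sets form the basis B.
Close under arbitrary unions to get τ_{X×Y}; counting gives |τ_{X×Y}| = 14.


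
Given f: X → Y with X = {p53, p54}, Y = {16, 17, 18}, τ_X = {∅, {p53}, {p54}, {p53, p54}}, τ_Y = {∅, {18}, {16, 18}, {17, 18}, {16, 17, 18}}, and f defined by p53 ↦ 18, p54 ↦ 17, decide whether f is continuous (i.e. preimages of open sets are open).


f IS continuous.

Compute f^{-1}(U) for each U ∈ τ_Y:
  U = ∅: f^{-1}(U) = ∅ ∈ τ_X ✓.
  U = {18}: f^{-1}(U) = {p53} ∈ τ_X ✓.
  U = {16, 18}: f^{-1}(U) = {p53} ∈ τ_X ✓.
  U = {17, 18}: f^{-1}(U) = {p53, p54} ∈ τ_X ✓.
  U = {16, 17, 18}: f^{-1}(U) = {p53, p54} ∈ τ_X ✓.
Every preimage lies in τ_X, so f IS continuous.


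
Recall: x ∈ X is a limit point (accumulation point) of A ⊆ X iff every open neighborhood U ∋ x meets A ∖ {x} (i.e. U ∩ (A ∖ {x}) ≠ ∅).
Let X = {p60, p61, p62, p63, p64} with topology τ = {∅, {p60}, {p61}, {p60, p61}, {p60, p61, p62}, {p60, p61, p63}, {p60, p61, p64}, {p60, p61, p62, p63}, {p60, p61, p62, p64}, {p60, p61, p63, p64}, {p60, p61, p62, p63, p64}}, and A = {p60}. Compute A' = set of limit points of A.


A' = {p62, p63, p64}

For each x ∈ X, list the open sets U ∈ τ with x ∈ U, then check whether U ∩ (A ∖ {x}) ≠ ∅ for every such U.
  x = p60: open {p60} ∋ x has {p60} ∩ (A ∖ {p60}) = ∅, so x is NOT a limit point.
  x = p61: open {p61} ∋ x has {p61} ∩ (A ∖ {p61}) = ∅, so x is NOT a limit point.
  x = p62: opens ∋ x are {p60, p61, p62}, {p60, p61, p62, p63}, {p60, p61, p62, p64}, {p60, p61, p62, p63, p64}; each meets A ∖ {p62}, so x IS a limit point.
  x = p63: opens ∋ x are {p60, p61, p63}, {p60, p61, p62, p63}, {p60, p61, p63, p64}, {p60, p61, p62, p63, p64}; each meets A ∖ {p63}, so x IS a limit point.
  x = p64: opens ∋ x are {p60, p61, p64}, {p60, p61, p62, p64}, {p60, p61, p63, p64}, {p60, p61, p62, p63, p64}; each meets A ∖ {p64}, so x IS a limit point.
Collecting: A' = {p62, p63, p64}.


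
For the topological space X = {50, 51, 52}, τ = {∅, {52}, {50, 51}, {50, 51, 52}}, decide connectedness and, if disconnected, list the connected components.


(X, τ) is disconnected; components = [{52}, {50, 51}].

Find clopen sets (U ∈ τ with X ∖ U ∈ τ):
  U = ∅, X ∖ U = {50, 51, 52} — both open, so U is clopen.
  U = {52}, X ∖ U = {50, 51} — both open, so U is clopen.
  U = {50, 51}, X ∖ U = {52} — both open, so U is clopen.
  U = {50, 51, 52}, X ∖ U = ∅ — both open, so U is clopen.
Nontrivial clopen(s) exist: e.g. {50, 51}. So (X, τ) is disconnected.
Compute connected components by grouping points that agree on all clopens:
  component: {52}
  component: {50, 51}


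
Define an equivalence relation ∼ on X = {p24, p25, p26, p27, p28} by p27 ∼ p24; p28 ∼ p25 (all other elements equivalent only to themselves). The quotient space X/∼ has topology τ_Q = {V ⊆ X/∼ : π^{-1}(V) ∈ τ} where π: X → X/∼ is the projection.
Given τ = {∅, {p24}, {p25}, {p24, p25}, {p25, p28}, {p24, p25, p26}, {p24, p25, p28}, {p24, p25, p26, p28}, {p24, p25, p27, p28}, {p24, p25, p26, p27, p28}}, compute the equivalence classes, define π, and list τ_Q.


X/∼ = {[p24=p27], [p25=p28], [p26]}; |τ_Q| = 4.

Equivalence classes: [p24=p27], [p25=p28], [p26].
Quotient map π: X → X/∼ sends p24 ↦ [p24=p27], p25 ↦ [p25=p28], p26 ↦ [p26], p27 ↦ [p24=p27], p28 ↦ [p25=p28].
For each subset V ⊆ X/∼, compute π^{-1}(V) ⊆ X and check whether π^{-1}(V) ∈ τ. V is open in τ_Q iff π^{-1}(V) ∈ τ.
  V = {}: π^{-1}(V) = ∅ ∈ τ ✓.
  V = {[p24=p27]}: π^{-1}(V) = {p24, p27} ∉ τ ✗.
  V = {[p25=p28]}: π^{-1}(V) = {p25, p28} ∈ τ ✓.
  V = {[p24=p27], [p25=p28]}: π^{-1}(V) = {p24, p25, p27, p28} ∈ τ ✓.
  V = {[p26]}: π^{-1}(V) = {p26} ∉ τ ✗.
  V = {[p24=p27], [p26]}: π^{-1}(V) = {p24, p26, p27} ∉ τ ✗.
  V = {[p25=p28], [p26]}: π^{-1}(V) = {p25, p26, p28} ∉ τ ✗.
  V = {[p24=p27], [p25=p28], [p26]}: π^{-1}(V) = {p24, p25, p26, p27, p28} ∈ τ ✓.
Open sets in the quotient: τ_Q = {{}, {[p25=p28]}, {[p24=p27], [p25=p28]}, {[p24=p27], [p25=p28], [p26]}} (4 elements).


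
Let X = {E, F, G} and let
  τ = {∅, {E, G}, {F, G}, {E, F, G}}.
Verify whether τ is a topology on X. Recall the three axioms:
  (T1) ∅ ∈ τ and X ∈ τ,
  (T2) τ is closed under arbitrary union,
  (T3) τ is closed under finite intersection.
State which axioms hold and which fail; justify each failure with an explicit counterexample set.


τ is NOT a topology on X.

Axiom (T1): ∅ ∈ τ? Yes; X ∈ τ? Yes.
Axiom (T2/T3): check pairwise unions and intersections of members of τ.
Counterexample for (T3): {E, G} ∩ {F, G} = {G} ∉ τ. Therefore τ is NOT a topology.


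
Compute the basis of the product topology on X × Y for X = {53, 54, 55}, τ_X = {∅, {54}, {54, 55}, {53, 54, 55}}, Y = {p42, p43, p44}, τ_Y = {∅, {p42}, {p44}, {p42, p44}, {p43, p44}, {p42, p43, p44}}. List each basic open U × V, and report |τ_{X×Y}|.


Basis B = {∅ × ∅, {54} × {p42}, {54} × {p44}, {54} × {p42, p44}, {54, 55} × {p42}, {54} × {p43, p44}, {54, 55} × {p44}, {53, 54, 55} × {p42}, {53, 54, 55} × {p44}, {54} × {p42, p43, p44}, {54, 55} × {p42, p44}, {54, 55} × {p43, p44}, {53, 54, 55} × {p42, p44}, {53, 54, 55} × {p43, p44}, {54, 55} × {p42, p43, p44}, {53, 54, 55} × {p42, p43, p44}}; |τ_{X×Y}| = 40.

Enumerate products U × V with U ∈ τ_X, V ∈ τ_Y (deduplicated):
  ∅ × ∅ = {} (∅)
  {54} × {p42} = {(54,p42)}
  {54} × {p44} = {(54,p44)}
  {54} × {p42, p44} = {(54,p42), (54,p44)}
  {54, 55} × {p42} = {(54,p42), (55,p42)}
  {54} × {p43, p44} = {(54,p43), (54,p44)}
  {54, 55} × {p44} = {(54,p44), (55,p44)}
  {53, 54, 55} × {p42} = {(53,p42), (54,p42), (55,p42)}
  {53, 54, 55} × {p44} = {(53,p44), (54,p44), (55,p44)}
  {54} × {p42, p43, p44} = {(54,p42), (54,p43), (54,p44)}
  {54, 55} × {p42, p44} = {(54,p42), (54,p44), (55,p42), (55,p44)}
  {54, 55} × {p43, p44} = {(54,p43), (54,p44), (55,p43), (55,p44)}
  {53, 54, 55} × {p42, p44} = {(53,p42), (53,p44), (54,p42), (54,p44), (55,p42), (55,p44)}
  {53, 54, 55} × {p43, p44} = {(53,p43), (53,p44), (54,p43), (54,p44), (55,p43), (55,p44)}
  {54, 55} × {p42, p43, p44} = {(54,p42), (54,p43), (54,p44), (55,p42), (55,p43), (55,p44)}
  {53, 54, 55} × {p42, p43, p44} = {(53,p42), (53,p43), (53,p44), (54,p42), (54,p43), (54,p44), (55,p42), (55,p43), (55,p44)}
These 16 distinct sets form the basis B.
Close under arbitrary unions to get τ_{X×Y}; counting gives |τ_{X×Y}| = 40.


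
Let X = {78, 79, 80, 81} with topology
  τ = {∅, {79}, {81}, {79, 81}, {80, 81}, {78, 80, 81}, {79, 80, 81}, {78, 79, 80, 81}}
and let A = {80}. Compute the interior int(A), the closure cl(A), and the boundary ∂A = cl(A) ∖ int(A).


int(A) = ∅, cl(A) = {78, 80}, ∂A = {78, 80}.

Closed sets in (X, τ) are complements of opens:
  closed(X, τ) = {∅, {78}, {79}, {78, 79}, {78, 80}, {78, 79, 80}, {78, 80, 81}, {78, 79, 80, 81}}.
int(A) = ⋃ {U ∈ τ : U ⊆ A}. Opens contained in A: ∅.
Taking the union of these: int(A) = ∅.
cl(A) = ⋂ {C closed : A ⊆ C}. Closed sets containing A: {78, 80}, {78, 79, 80}, {78, 80, 81}, {78, 79, 80, 81}.
Intersecting these: cl(A) = {78, 80}.
∂A = cl(A) ∖ int(A) = {78, 80} ∖ ∅ = {78, 80}.


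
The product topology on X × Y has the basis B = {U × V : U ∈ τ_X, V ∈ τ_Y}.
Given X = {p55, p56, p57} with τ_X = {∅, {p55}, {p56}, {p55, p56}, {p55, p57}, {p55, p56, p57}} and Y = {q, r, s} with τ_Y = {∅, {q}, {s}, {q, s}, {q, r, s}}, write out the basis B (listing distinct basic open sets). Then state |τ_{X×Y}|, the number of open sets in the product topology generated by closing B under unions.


Basis B = {∅ × ∅, {p55} × {q}, {p55} × {s}, {p56} × {q}, {p56} × {s}, {p55} × {q, s}, {p55, p56} × {q}, {p55, p57} × {q}, {p55, p56} × {s}, {p55, p57} × {s}, {p56} × {q, s}, {p55} × {q, r, s}, {p55, p56, p57} × {q}, {p55, p56, p57} × {s}, {p56} × {q, r, s}, {p55, p56} × {q, s}, {p55, p57} × {q, s}, {p55, p56} × {q, r, s}, {p55, p57} × {q, r, s}, {p55, p56, p57} × {q, s}, {p55, p56, p57} × {q, r, s}}; |τ_{X×Y}| = 70.

Enumerate products U × V with U ∈ τ_X, V ∈ τ_Y (deduplicated):
  ∅ × ∅ = {} (∅)
  {p55} × {q} = {(p55,q)}
  {p55} × {s} = {(p55,s)}
  {p56} × {q} = {(p56,q)}
  {p56} × {s} = {(p56,s)}
  {p55} × {q, s} = {(p55,q), (p55,s)}
  {p55, p56} × {q} = {(p55,q), (p56,q)}
  {p55, p57} × {q} = {(p55,q), (p57,q)}
  {p55, p56} × {s} = {(p55,s), (p56,s)}
  {p55, p57} × {s} = {(p55,s), (p57,s)}
  {p56} × {q, s} = {(p56,q), (p56,s)}
  {p55} × {q, r, s} = {(p55,q), (p55,r), (p55,s)}
  {p55, p56, p57} × {q} = {(p55,q), (p56,q), (p57,q)}
  {p55, p56, p57} × {s} = {(p55,s), (p56,s), (p57,s)}
  {p56} × {q, r, s} = {(p56,q), (p56,r), (p56,s)}
  {p55, p56} × {q, s} = {(p55,q), (p55,s), (p56,q), (p56,s)}
  {p55, p57} × {q, s} = {(p55,q), (p55,s), (p57,q), (p57,s)}
  {p55, p56} × {q, r, s} = {(p55,q), (p55,r), (p55,s), (p56,q), (p56,r), (p56,s)}
  {p55, p57} × {q, r, s} = {(p55,q), (p55,r), (p55,s), (p57,q), (p57,r), (p57,s)}
  {p55, p56, p57} × {q, s} = {(p55,q), (p55,s), (p56,q), (p56,s), (p57,q), (p57,s)}
  {p55, p56, p57} × {q, r, s} = {(p55,q), (p55,r), (p55,s), (p56,q), (p56,r), (p56,s), (p57,q), (p57,r), (p57,s)}
These 21 distinct sets form the basis B.
Close under arbitrary unions to get τ_{X×Y}; counting gives |τ_{X×Y}| = 70.


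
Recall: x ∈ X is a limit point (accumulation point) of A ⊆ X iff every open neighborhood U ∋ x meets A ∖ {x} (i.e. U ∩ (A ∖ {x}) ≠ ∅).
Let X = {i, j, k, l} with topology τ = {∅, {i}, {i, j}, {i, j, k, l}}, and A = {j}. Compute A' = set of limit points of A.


A' = {k, l}

For each x ∈ X, list the open sets U ∈ τ with x ∈ U, then check whether U ∩ (A ∖ {x}) ≠ ∅ for every such U.
  x = i: open {i} ∋ x has {i} ∩ (A ∖ {i}) = ∅, so x is NOT a limit point.
  x = j: open {i, j} ∋ x has {i, j} ∩ (A ∖ {j}) = ∅, so x is NOT a limit point.
  x = k: opens ∋ x are {i, j, k, l}; each meets A ∖ {k}, so x IS a limit point.
  x = l: opens ∋ x are {i, j, k, l}; each meets A ∖ {l}, so x IS a limit point.
Collecting: A' = {k, l}.


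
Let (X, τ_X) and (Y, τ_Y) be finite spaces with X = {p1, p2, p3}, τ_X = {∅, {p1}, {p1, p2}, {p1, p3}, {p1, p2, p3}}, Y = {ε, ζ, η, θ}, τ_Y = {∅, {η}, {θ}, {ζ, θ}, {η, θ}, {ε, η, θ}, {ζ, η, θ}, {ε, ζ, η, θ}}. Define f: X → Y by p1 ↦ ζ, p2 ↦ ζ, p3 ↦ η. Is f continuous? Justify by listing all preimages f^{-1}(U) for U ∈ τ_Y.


f is NOT continuous.

Compute f^{-1}(U) for each U ∈ τ_Y:
  U = ∅: f^{-1}(U) = ∅ ∈ τ_X ✓.
  U = {η}: f^{-1}(U) = {p3} ∉ τ_X ✗.
  U = {θ}: f^{-1}(U) = ∅ ∈ τ_X ✓.
  U = {ζ, θ}: f^{-1}(U) = {p1, p2} ∈ τ_X ✓.
  U = {η, θ}: f^{-1}(U) = {p3} ∉ τ_X ✗.
  U = {ε, η, θ}: f^{-1}(U) = {p3} ∉ τ_X ✗.
  U = {ζ, η, θ}: f^{-1}(U) = {p1, p2, p3} ∈ τ_X ✓.
  U = {ε, ζ, η, θ}: f^{-1}(U) = {p1, p2, p3} ∈ τ_X ✓.
Found U = {η} with f^{-1}(U) = {p3} not in τ_X. Therefore f is NOT continuous.


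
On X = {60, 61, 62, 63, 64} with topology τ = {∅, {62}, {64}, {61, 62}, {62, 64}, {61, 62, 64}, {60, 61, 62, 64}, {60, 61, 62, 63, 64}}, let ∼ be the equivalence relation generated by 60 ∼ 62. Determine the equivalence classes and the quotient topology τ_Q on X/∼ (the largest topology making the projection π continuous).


X/∼ = {[60=62], [61], [63], [64]}; |τ_Q| = 4.

Equivalence classes: [60=62], [61], [63], [64].
Quotient map π: X → X/∼ sends 60 ↦ [60=62], 61 ↦ [61], 62 ↦ [60=62], 63 ↦ [63], 64 ↦ [64].
For each subset V ⊆ X/∼, compute π^{-1}(V) ⊆ X and check whether π^{-1}(V) ∈ τ. V is open in τ_Q iff π^{-1}(V) ∈ τ.
  V = {}: π^{-1}(V) = ∅ ∈ τ ✓.
  V = {[60=62]}: π^{-1}(V) = {60, 62} ∉ τ ✗.
  V = {[61]}: π^{-1}(V) = {61} ∉ τ ✗.
  V = {[60=62], [61]}: π^{-1}(V) = {60, 61, 62} ∉ τ ✗.
  V = {[63]}: π^{-1}(V) = {63} ∉ τ ✗.
  V = {[60=62], [63]}: π^{-1}(V) = {60, 62, 63} ∉ τ ✗.
  V = {[61], [63]}: π^{-1}(V) = {61, 63} ∉ τ ✗.
  V = {[60=62], [61], [63]}: π^{-1}(V) = {60, 61, 62, 63} ∉ τ ✗.
  V = {[64]}: π^{-1}(V) = {64} ∈ τ ✓.
  V = {[60=62], [64]}: π^{-1}(V) = {60, 62, 64} ∉ τ ✗.
  V = {[61], [64]}: π^{-1}(V) = {61, 64} ∉ τ ✗.
  V = {[60=62], [61], [64]}: π^{-1}(V) = {60, 61, 62, 64} ∈ τ ✓.
  V = {[63], [64]}: π^{-1}(V) = {63, 64} ∉ τ ✗.
  V = {[60=62], [63], [64]}: π^{-1}(V) = {60, 62, 63, 64} ∉ τ ✗.
  V = {[61], [63], [64]}: π^{-1}(V) = {61, 63, 64} ∉ τ ✗.
  V = {[60=62], [61], [63], [64]}: π^{-1}(V) = {60, 61, 62, 63, 64} ∈ τ ✓.
Open sets in the quotient: τ_Q = {{}, {[64]}, {[60=62], [61], [64]}, {[60=62], [61], [63], [64]}} (4 elements).


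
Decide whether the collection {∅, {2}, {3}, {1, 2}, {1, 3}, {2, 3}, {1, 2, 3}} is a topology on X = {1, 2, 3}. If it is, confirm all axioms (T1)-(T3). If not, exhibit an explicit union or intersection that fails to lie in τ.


τ is NOT a topology on X.

Axiom (T1): ∅ ∈ τ? Yes; X ∈ τ? Yes.
Axiom (T2/T3): check pairwise unions and intersections of members of τ.
Counterexample for (T3): {1, 2} ∩ {1, 3} = {1} ∉ τ. Therefore τ is NOT a topology.


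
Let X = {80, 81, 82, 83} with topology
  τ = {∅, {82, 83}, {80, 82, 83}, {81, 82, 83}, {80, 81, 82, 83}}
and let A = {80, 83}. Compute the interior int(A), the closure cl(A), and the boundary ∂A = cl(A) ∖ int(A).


int(A) = ∅, cl(A) = {80, 81, 82, 83}, ∂A = {80, 81, 82, 83}.

Closed sets in (X, τ) are complements of opens:
  closed(X, τ) = {∅, {80}, {81}, {80, 81}, {80, 81, 82, 83}}.
int(A) = ⋃ {U ∈ τ : U ⊆ A}. Opens contained in A: ∅.
Taking the union of these: int(A) = ∅.
cl(A) = ⋂ {C closed : A ⊆ C}. Closed sets containing A: {80, 81, 82, 83}.
Intersecting these: cl(A) = {80, 81, 82, 83}.
∂A = cl(A) ∖ int(A) = {80, 81, 82, 83} ∖ ∅ = {80, 81, 82, 83}.


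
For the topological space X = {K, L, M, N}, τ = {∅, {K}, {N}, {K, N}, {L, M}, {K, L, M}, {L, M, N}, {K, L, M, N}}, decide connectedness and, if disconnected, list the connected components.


(X, τ) is disconnected; components = [{K}, {N}, {L, M}].

Find clopen sets (U ∈ τ with X ∖ U ∈ τ):
  U = ∅, X ∖ U = {K, L, M, N} — both open, so U is clopen.
  U = {K}, X ∖ U = {L, M, N} — both open, so U is clopen.
  U = {N}, X ∖ U = {K, L, M} — both open, so U is clopen.
  U = {K, N}, X ∖ U = {L, M} — both open, so U is clopen.
  U = {L, M}, X ∖ U = {K, N} — both open, so U is clopen.
  U = {K, L, M}, X ∖ U = {N} — both open, so U is clopen.
  U = {L, M, N}, X ∖ U = {K} — both open, so U is clopen.
  U = {K, L, M, N}, X ∖ U = ∅ — both open, so U is clopen.
Nontrivial clopen(s) exist: e.g. {L, M, N}. So (X, τ) is disconnected.
Compute connected components by grouping points that agree on all clopens:
  component: {K}
  component: {N}
  component: {L, M}


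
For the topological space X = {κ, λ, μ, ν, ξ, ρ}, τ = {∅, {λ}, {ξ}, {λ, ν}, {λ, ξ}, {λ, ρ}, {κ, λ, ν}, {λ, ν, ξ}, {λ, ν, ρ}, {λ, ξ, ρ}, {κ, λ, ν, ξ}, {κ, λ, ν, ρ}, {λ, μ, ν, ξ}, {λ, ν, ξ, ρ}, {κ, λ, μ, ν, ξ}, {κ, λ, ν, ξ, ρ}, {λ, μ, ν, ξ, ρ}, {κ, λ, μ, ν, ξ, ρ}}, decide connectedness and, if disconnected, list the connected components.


(X, τ) is connected.

Find clopen sets (U ∈ τ with X ∖ U ∈ τ):
  U = ∅, X ∖ U = {κ, λ, μ, ν, ξ, ρ} — both open, so U is clopen.
  U = {κ, λ, μ, ν, ξ, ρ}, X ∖ U = ∅ — both open, so U is clopen.
Only trivial clopens (∅ and X) exist, so (X, τ) is connected.
Compute connected components by grouping points that agree on all clopens:
  component: {κ, λ, μ, ν, ξ, ρ}


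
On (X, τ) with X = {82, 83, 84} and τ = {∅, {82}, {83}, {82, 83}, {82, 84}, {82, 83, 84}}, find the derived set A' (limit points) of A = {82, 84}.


A' = {84}

For each x ∈ X, list the open sets U ∈ τ with x ∈ U, then check whether U ∩ (A ∖ {x}) ≠ ∅ for every such U.
  x = 82: open {82} ∋ x has {82} ∩ (A ∖ {82}) = ∅, so x is NOT a limit point.
  x = 83: open {83} ∋ x has {83} ∩ (A ∖ {83}) = ∅, so x is NOT a limit point.
  x = 84: opens ∋ x are {82, 84}, {82, 83, 84}; each meets A ∖ {84}, so x IS a limit point.
Collecting: A' = {84}.


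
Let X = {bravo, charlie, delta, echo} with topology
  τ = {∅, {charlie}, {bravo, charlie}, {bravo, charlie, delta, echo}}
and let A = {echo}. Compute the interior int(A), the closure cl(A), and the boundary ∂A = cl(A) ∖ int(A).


int(A) = ∅, cl(A) = {delta, echo}, ∂A = {delta, echo}.

Closed sets in (X, τ) are complements of opens:
  closed(X, τ) = {∅, {delta, echo}, {bravo, delta, echo}, {bravo, charlie, delta, echo}}.
int(A) = ⋃ {U ∈ τ : U ⊆ A}. Opens contained in A: ∅.
Taking the union of these: int(A) = ∅.
cl(A) = ⋂ {C closed : A ⊆ C}. Closed sets containing A: {delta, echo}, {bravo, delta, echo}, {bravo, charlie, delta, echo}.
Intersecting these: cl(A) = {delta, echo}.
∂A = cl(A) ∖ int(A) = {delta, echo} ∖ ∅ = {delta, echo}.


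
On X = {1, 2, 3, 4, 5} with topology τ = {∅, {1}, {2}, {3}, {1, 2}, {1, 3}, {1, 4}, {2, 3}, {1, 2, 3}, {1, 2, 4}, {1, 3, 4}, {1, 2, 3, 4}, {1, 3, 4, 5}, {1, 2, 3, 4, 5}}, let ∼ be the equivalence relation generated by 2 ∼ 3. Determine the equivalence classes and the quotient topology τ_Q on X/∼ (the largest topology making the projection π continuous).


X/∼ = {[1], [2=3], [4], [5]}; |τ_Q| = 7.

Equivalence classes: [1], [2=3], [4], [5].
Quotient map π: X → X/∼ sends 1 ↦ [1], 2 ↦ [2=3], 3 ↦ [2=3], 4 ↦ [4], 5 ↦ [5].
For each subset V ⊆ X/∼, compute π^{-1}(V) ⊆ X and check whether π^{-1}(V) ∈ τ. V is open in τ_Q iff π^{-1}(V) ∈ τ.
  V = {}: π^{-1}(V) = ∅ ∈ τ ✓.
  V = {[1]}: π^{-1}(V) = {1} ∈ τ ✓.
  V = {[2=3]}: π^{-1}(V) = {2, 3} ∈ τ ✓.
  V = {[1], [2=3]}: π^{-1}(V) = {1, 2, 3} ∈ τ ✓.
  V = {[4]}: π^{-1}(V) = {4} ∉ τ ✗.
  V = {[1], [4]}: π^{-1}(V) = {1, 4} ∈ τ ✓.
  V = {[2=3], [4]}: π^{-1}(V) = {2, 3, 4} ∉ τ ✗.
  V = {[1], [2=3], [4]}: π^{-1}(V) = {1, 2, 3, 4} ∈ τ ✓.
  V = {[5]}: π^{-1}(V) = {5} ∉ τ ✗.
  V = {[1], [5]}: π^{-1}(V) = {1, 5} ∉ τ ✗.
  V = {[2=3], [5]}: π^{-1}(V) = {2, 3, 5} ∉ τ ✗.
  V = {[1], [2=3], [5]}: π^{-1}(V) = {1, 2, 3, 5} ∉ τ ✗.
  V = {[4], [5]}: π^{-1}(V) = {4, 5} ∉ τ ✗.
  V = {[1], [4], [5]}: π^{-1}(V) = {1, 4, 5} ∉ τ ✗.
  V = {[2=3], [4], [5]}: π^{-1}(V) = {2, 3, 4, 5} ∉ τ ✗.
  V = {[1], [2=3], [4], [5]}: π^{-1}(V) = {1, 2, 3, 4, 5} ∈ τ ✓.
Open sets in the quotient: τ_Q = {{}, {[1]}, {[2=3]}, {[1], [2=3]}, {[1], [4]}, {[1], [2=3], [4]}, {[1], [2=3], [4], [5]}} (7 elements).


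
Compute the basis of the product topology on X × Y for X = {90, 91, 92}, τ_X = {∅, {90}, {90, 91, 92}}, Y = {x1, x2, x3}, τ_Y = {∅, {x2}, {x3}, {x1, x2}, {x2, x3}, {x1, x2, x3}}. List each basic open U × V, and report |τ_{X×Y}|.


Basis B = {∅ × ∅, {90} × {x2}, {90} × {x3}, {90} × {x1, x2}, {90} × {x2, x3}, {90} × {x1, x2, x3}, {90, 91, 92} × {x2}, {90, 91, 92} × {x3}, {90, 91, 92} × {x1, x2}, {90, 91, 92} × {x2, x3}, {90, 91, 92} × {x1, x2, x3}}; |τ_{X×Y}| = 18.

Enumerate products U × V with U ∈ τ_X, V ∈ τ_Y (deduplicated):
  ∅ × ∅ = {} (∅)
  {90} × {x2} = {(90,x2)}
  {90} × {x3} = {(90,x3)}
  {90} × {x1, x2} = {(90,x1), (90,x2)}
  {90} × {x2, x3} = {(90,x2), (90,x3)}
  {90} × {x1, x2, x3} = {(90,x1), (90,x2), (90,x3)}
  {90, 91, 92} × {x2} = {(90,x2), (91,x2), (92,x2)}
  {90, 91, 92} × {x3} = {(90,x3), (91,x3), (92,x3)}
  {90, 91, 92} × {x1, x2} = {(90,x1), (90,x2), (91,x1), (91,x2), (92,x1), (92,x2)}
  {90, 91, 92} × {x2, x3} = {(90,x2), (90,x3), (91,x2), (91,x3), (92,x2), (92,x3)}
  {90, 91, 92} × {x1, x2, x3} = {(90,x1), (90,x2), (90,x3), (91,x1), (91,x2), (91,x3), (92,x1), (92,x2), (92,x3)}
These 11 distinct sets form the basis B.
Close under arbitrary unions to get τ_{X×Y}; counting gives |τ_{X×Y}| = 18.


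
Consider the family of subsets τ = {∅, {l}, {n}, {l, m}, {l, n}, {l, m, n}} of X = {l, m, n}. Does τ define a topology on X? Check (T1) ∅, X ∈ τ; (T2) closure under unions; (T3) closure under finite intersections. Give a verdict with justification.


τ IS a topology on X.

Axiom (T1): ∅ ∈ τ? Yes; X ∈ τ? Yes.
Axiom (T2/T3): check pairwise unions and intersections of members of τ.
All pairwise intersections and unions checked — each lies in τ. Therefore τ satisfies (T1), (T2), (T3): it IS a topology on X.


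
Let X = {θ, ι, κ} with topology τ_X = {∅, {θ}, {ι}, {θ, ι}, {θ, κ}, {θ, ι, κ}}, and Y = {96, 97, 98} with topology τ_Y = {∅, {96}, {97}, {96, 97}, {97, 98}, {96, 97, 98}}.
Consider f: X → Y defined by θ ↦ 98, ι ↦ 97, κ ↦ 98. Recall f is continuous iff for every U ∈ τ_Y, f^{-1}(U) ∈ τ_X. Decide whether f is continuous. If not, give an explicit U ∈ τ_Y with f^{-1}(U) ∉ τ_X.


f IS continuous.

Compute f^{-1}(U) for each U ∈ τ_Y:
  U = ∅: f^{-1}(U) = ∅ ∈ τ_X ✓.
  U = {96}: f^{-1}(U) = ∅ ∈ τ_X ✓.
  U = {97}: f^{-1}(U) = {ι} ∈ τ_X ✓.
  U = {96, 97}: f^{-1}(U) = {ι} ∈ τ_X ✓.
  U = {97, 98}: f^{-1}(U) = {θ, ι, κ} ∈ τ_X ✓.
  U = {96, 97, 98}: f^{-1}(U) = {θ, ι, κ} ∈ τ_X ✓.
Every preimage lies in τ_X, so f IS continuous.


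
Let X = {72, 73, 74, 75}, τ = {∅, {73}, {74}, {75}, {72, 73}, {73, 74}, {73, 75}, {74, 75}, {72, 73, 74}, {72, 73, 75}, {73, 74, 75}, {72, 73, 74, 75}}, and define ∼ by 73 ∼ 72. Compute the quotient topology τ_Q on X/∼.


X/∼ = {[72=73], [74], [75]}; |τ_Q| = 8.

Equivalence classes: [72=73], [74], [75].
Quotient map π: X → X/∼ sends 72 ↦ [72=73], 73 ↦ [72=73], 74 ↦ [74], 75 ↦ [75].
For each subset V ⊆ X/∼, compute π^{-1}(V) ⊆ X and check whether π^{-1}(V) ∈ τ. V is open in τ_Q iff π^{-1}(V) ∈ τ.
  V = {}: π^{-1}(V) = ∅ ∈ τ ✓.
  V = {[72=73]}: π^{-1}(V) = {72, 73} ∈ τ ✓.
  V = {[74]}: π^{-1}(V) = {74} ∈ τ ✓.
  V = {[72=73], [74]}: π^{-1}(V) = {72, 73, 74} ∈ τ ✓.
  V = {[75]}: π^{-1}(V) = {75} ∈ τ ✓.
  V = {[72=73], [75]}: π^{-1}(V) = {72, 73, 75} ∈ τ ✓.
  V = {[74], [75]}: π^{-1}(V) = {74, 75} ∈ τ ✓.
  V = {[72=73], [74], [75]}: π^{-1}(V) = {72, 73, 74, 75} ∈ τ ✓.
Open sets in the quotient: τ_Q = {{}, {[72=73]}, {[74]}, {[72=73], [74]}, {[75]}, {[72=73], [75]}, {[74], [75]}, {[72=73], [74], [75]}} (8 elements).


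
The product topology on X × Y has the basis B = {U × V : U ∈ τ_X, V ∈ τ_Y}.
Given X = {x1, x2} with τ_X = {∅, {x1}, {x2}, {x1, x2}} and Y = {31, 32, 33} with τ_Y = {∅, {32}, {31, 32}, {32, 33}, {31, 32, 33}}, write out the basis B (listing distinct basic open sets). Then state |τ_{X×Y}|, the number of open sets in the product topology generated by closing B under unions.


Basis B = {∅ × ∅, {x1} × {32}, {x2} × {32}, {x1} × {31, 32}, {x1} × {32, 33}, {x1, x2} × {32}, {x2} × {31, 32}, {x2} × {32, 33}, {x1} × {31, 32, 33}, {x2} × {31, 32, 33}, {x1, x2} × {31, 32}, {x1, x2} × {32, 33}, {x1, x2} × {31, 32, 33}}; |τ_{X×Y}| = 25.

Enumerate products U × V with U ∈ τ_X, V ∈ τ_Y (deduplicated):
  ∅ × ∅ = {} (∅)
  {x1} × {32} = {(x1,32)}
  {x2} × {32} = {(x2,32)}
  {x1} × {31, 32} = {(x1,31), (x1,32)}
  {x1} × {32, 33} = {(x1,32), (x1,33)}
  {x1, x2} × {32} = {(x1,32), (x2,32)}
  {x2} × {31, 32} = {(x2,31), (x2,32)}
  {x2} × {32, 33} = {(x2,32), (x2,33)}
  {x1} × {31, 32, 33} = {(x1,31), (x1,32), (x1,33)}
  {x2} × {31, 32, 33} = {(x2,31), (x2,32), (x2,33)}
  {x1, x2} × {31, 32} = {(x1,31), (x1,32), (x2,31), (x2,32)}
  {x1, x2} × {32, 33} = {(x1,32), (x1,33), (x2,32), (x2,33)}
  {x1, x2} × {31, 32, 33} = {(x1,31), (x1,32), (x1,33), (x2,31), (x2,32), (x2,33)}
These 13 distinct sets form the basis B.
Close under arbitrary unions to get τ_{X×Y}; counting gives |τ_{X×Y}| = 25.


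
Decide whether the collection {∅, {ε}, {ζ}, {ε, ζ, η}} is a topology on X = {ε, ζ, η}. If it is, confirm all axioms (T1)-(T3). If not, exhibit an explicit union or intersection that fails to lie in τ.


τ is NOT a topology on X.

Axiom (T1): ∅ ∈ τ? Yes; X ∈ τ? Yes.
Axiom (T2/T3): check pairwise unions and intersections of members of τ.
Counterexample for (T2): {ε} ∪ {ζ} = {ε, ζ} ∉ τ. Therefore τ is NOT a topology.


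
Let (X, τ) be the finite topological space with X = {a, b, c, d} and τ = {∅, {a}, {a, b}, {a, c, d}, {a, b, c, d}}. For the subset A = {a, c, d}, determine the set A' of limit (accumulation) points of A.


A' = {b, c, d}

For each x ∈ X, list the open sets U ∈ τ with x ∈ U, then check whether U ∩ (A ∖ {x}) ≠ ∅ for every such U.
  x = a: open {a} ∋ x has {a} ∩ (A ∖ {a}) = ∅, so x is NOT a limit point.
  x = b: opens ∋ x are {a, b}, {a, b, c, d}; each meets A ∖ {b}, so x IS a limit point.
  x = c: opens ∋ x are {a, c, d}, {a, b, c, d}; each meets A ∖ {c}, so x IS a limit point.
  x = d: opens ∋ x are {a, c, d}, {a, b, c, d}; each meets A ∖ {d}, so x IS a limit point.
Collecting: A' = {b, c, d}.


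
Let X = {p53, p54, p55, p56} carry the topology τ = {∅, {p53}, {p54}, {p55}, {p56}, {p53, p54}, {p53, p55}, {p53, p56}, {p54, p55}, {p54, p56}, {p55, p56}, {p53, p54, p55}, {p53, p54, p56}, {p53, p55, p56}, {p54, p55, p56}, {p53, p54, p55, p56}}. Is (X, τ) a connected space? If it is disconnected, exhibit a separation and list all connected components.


(X, τ) is disconnected; components = [{p53}, {p54}, {p55}, {p56}].

Find clopen sets (U ∈ τ with X ∖ U ∈ τ):
  U = ∅, X ∖ U = {p53, p54, p55, p56} — both open, so U is clopen.
  U = {p53}, X ∖ U = {p54, p55, p56} — both open, so U is clopen.
  U = {p54}, X ∖ U = {p53, p55, p56} — both open, so U is clopen.
  U = {p55}, X ∖ U = {p53, p54, p56} — both open, so U is clopen.
  U = {p56}, X ∖ U = {p53, p54, p55} — both open, so U is clopen.
  U = {p53, p54}, X ∖ U = {p55, p56} — both open, so U is clopen.
  U = {p53, p55}, X ∖ U = {p54, p56} — both open, so U is clopen.
  U = {p53, p56}, X ∖ U = {p54, p55} — both open, so U is clopen.
  U = {p54, p55}, X ∖ U = {p53, p56} — both open, so U is clopen.
  U = {p54, p56}, X ∖ U = {p53, p55} — both open, so U is clopen.
  U = {p55, p56}, X ∖ U = {p53, p54} — both open, so U is clopen.
  U = {p53, p54, p55}, X ∖ U = {p56} — both open, so U is clopen.
  U = {p53, p54, p56}, X ∖ U = {p55} — both open, so U is clopen.
  U = {p53, p55, p56}, X ∖ U = {p54} — both open, so U is clopen.
  U = {p54, p55, p56}, X ∖ U = {p53} — both open, so U is clopen.
  U = {p53, p54, p55, p56}, X ∖ U = ∅ — both open, so U is clopen.
Nontrivial clopen(s) exist: e.g. {p53, p55}. So (X, τ) is disconnected.
Compute connected components by grouping points that agree on all clopens:
  component: {p53}
  component: {p54}
  component: {p55}
  component: {p56}


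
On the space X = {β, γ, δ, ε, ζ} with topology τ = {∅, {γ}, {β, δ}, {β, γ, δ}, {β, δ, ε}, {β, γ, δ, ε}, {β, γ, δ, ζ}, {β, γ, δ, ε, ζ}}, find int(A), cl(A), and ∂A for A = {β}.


int(A) = ∅, cl(A) = {β, δ, ε, ζ}, ∂A = {β, δ, ε, ζ}.

Closed sets in (X, τ) are complements of opens:
  closed(X, τ) = {∅, {ε}, {ζ}, {γ, ζ}, {ε, ζ}, {γ, ε, ζ}, {β, δ, ε, ζ}, {β, γ, δ, ε, ζ}}.
int(A) = ⋃ {U ∈ τ : U ⊆ A}. Opens contained in A: ∅.
Taking the union of these: int(A) = ∅.
cl(A) = ⋂ {C closed : A ⊆ C}. Closed sets containing A: {β, δ, ε, ζ}, {β, γ, δ, ε, ζ}.
Intersecting these: cl(A) = {β, δ, ε, ζ}.
∂A = cl(A) ∖ int(A) = {β, δ, ε, ζ} ∖ ∅ = {β, δ, ε, ζ}.


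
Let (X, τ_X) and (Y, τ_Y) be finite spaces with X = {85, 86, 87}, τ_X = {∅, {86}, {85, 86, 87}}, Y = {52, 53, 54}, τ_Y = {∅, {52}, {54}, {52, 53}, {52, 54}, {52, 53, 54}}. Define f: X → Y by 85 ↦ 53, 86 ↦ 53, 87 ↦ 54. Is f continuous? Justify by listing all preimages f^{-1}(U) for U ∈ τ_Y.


f is NOT continuous.

Compute f^{-1}(U) for each U ∈ τ_Y:
  U = ∅: f^{-1}(U) = ∅ ∈ τ_X ✓.
  U = {52}: f^{-1}(U) = ∅ ∈ τ_X ✓.
  U = {54}: f^{-1}(U) = {87} ∉ τ_X ✗.
  U = {52, 53}: f^{-1}(U) = {85, 86} ∉ τ_X ✗.
  U = {52, 54}: f^{-1}(U) = {87} ∉ τ_X ✗.
  U = {52, 53, 54}: f^{-1}(U) = {85, 86, 87} ∈ τ_X ✓.
Found U = {54} with f^{-1}(U) = {87} not in τ_X. Therefore f is NOT continuous.


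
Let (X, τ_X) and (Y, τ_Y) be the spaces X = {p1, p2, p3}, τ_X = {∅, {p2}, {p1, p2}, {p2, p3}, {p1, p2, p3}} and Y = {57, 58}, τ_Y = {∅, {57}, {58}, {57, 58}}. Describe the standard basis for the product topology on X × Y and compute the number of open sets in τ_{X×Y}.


Basis B = {∅ × ∅, {p2} × {57}, {p2} × {58}, {p1, p2} × {57}, {p1, p2} × {58}, {p2} × {57, 58}, {p2, p3} × {57}, {p2, p3} × {58}, {p1, p2, p3} × {57}, {p1, p2, p3} × {58}, {p1, p2} × {57, 58}, {p2, p3} × {57, 58}, {p1, p2, p3} × {57, 58}}; |τ_{X×Y}| = 25.

Enumerate products U × V with U ∈ τ_X, V ∈ τ_Y (deduplicated):
  ∅ × ∅ = {} (∅)
  {p2} × {57} = {(p2,57)}
  {p2} × {58} = {(p2,58)}
  {p1, p2} × {57} = {(p1,57), (p2,57)}
  {p1, p2} × {58} = {(p1,58), (p2,58)}
  {p2} × {57, 58} = {(p2,57), (p2,58)}
  {p2, p3} × {57} = {(p2,57), (p3,57)}
  {p2, p3} × {58} = {(p2,58), (p3,58)}
  {p1, p2, p3} × {57} = {(p1,57), (p2,57), (p3,57)}
  {p1, p2, p3} × {58} = {(p1,58), (p2,58), (p3,58)}
  {p1, p2} × {57, 58} = {(p1,57), (p1,58), (p2,57), (p2,58)}
  {p2, p3} × {57, 58} = {(p2,57), (p2,58), (p3,57), (p3,58)}
  {p1, p2, p3} × {57, 58} = {(p1,57), (p1,58), (p2,57), (p2,58), (p3,57), (p3,58)}
These 13 distinct sets form the basis B.
Close under arbitrary unions to get τ_{X×Y}; counting gives |τ_{X×Y}| = 25.
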